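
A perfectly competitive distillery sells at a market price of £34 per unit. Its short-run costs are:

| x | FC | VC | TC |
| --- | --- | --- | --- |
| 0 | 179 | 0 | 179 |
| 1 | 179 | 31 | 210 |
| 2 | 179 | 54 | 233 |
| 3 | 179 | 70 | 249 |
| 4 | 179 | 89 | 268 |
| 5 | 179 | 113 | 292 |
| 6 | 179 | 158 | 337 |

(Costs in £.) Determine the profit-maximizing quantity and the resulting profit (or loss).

x = 5; profit = -£122

Tabulate TR − TC: x=0: -179; x=1: -176; x=2: -165; x=3: -147; x=4: -132; x=5: -122; x=6: -133.
Profit is maximized at x = 5. AVC there is 113/5 = £22.60 ≤ P, so producing beats shutting down (which would give -£179).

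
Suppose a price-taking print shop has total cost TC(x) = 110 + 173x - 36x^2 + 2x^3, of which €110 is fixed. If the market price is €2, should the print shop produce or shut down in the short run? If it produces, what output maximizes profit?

Variable cost is VC = 173x - 36x^2 + 2x^3, so AVC = VC/x = 173 - 36x + 2x^2 and MC = dTC/dx = 173 - 72x + 6x^2.
The AVC parabola has its vertex at x = 36/4 = 9, where AVC = 173 - 36·9 + 2·9^2 = €11.
With P < min AVC (€2 < €11), every unit sold adds to the loss.
Best response: produce nothing and absorb the €110 fixed cost.

Shut down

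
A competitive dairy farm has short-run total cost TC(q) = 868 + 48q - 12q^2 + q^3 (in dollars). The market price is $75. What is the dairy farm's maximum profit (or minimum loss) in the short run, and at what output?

Profit = -$382 at q = 9

AVC = 48 - 12q + q^2; min AVC = $12 at q = 6. Since P = $75 ≥ min AVC, the firm produces.
With MC = 48 - 24q + 3q^2, P = MC on the upward-sloping part at q* = 9.
TR = 75·9 = 675. TC = 868 + 189 = 1057. Profit = 675 − 1057 = -$382.
That loss of $382 beats the $868 the firm would lose by shutting down; producing recovers $486 of fixed cost.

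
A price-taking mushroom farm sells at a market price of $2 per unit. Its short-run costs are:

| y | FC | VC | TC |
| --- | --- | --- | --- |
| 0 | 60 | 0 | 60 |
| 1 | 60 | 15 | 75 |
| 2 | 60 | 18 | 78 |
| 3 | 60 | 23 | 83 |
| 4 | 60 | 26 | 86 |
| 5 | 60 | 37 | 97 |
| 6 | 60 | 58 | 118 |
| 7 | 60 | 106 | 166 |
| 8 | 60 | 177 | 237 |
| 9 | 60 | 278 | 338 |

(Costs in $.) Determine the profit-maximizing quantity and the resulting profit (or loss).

y = 0 (shut down); profit = -$60

Compute π = P·y − TC at each output: y=0: -60; y=1: -73; y=2: -74; y=3: -77; y=4: -78; y=5: -87; y=6: -106; y=7: -152; y=8: -221; y=9: -320.
Profit is highest at y = 0. Equivalently, the lowest AVC in the table is 26/4 ≈ $6.50 at y = 4, and P = $2 falls below it — price never covers variable cost, so the firm shuts down and loses only its fixed cost.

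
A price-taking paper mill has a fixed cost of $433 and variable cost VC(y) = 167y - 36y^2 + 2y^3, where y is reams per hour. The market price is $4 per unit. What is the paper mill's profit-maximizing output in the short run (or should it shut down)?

Shut down

From TC, MC = TC'(y) = 167 - 72y + 6y^2 and AVC = VC/y = 167 - 36y + 2y^2.
AVC hits its minimum where MC = AVC, at y = 9, giving min AVC = 167 - 36·9 + 2·9^2 = $5.
Since P = $4 < min AVC = $5, price fails to cover variable cost at any output.
Best response: produce nothing and absorb the $433 fixed cost.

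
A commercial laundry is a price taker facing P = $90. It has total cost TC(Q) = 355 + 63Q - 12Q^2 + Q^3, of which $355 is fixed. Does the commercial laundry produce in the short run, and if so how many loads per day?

Variable cost is VC = 63Q - 12Q^2 + Q^3, so AVC = VC/Q = 63 - 12Q + Q^2 and MC = dTC/dQ = 63 - 24Q + 3Q^2.
The AVC parabola has its vertex at Q = 12/2 = 6, where AVC = 63 - 12·6 + 6^2 = $27.
Because $90 ≥ $27, revenue can cover variable cost; the firm operates.
Set P = MC: 90 = 63 - 24Q + 3Q^2 → -27 - 24Q + 3Q^2 = 0. The roots are Q = -1 and Q = 9; the profit-maximizing output is on the rising part of MC, so Q* = 9.
Check: AVC at Q = 9 is $36 ≤ P, so revenue covers variable cost.
Profit = P·Q − TC = 90·9 − 679 = $131.

Produce at Q = 9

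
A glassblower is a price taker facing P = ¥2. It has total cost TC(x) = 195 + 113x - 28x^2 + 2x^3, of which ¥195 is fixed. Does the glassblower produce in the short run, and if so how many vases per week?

Strip out fixed cost: VC = 113x - 28x^2 + 2x^3. Then AVC = 113 - 28x + 2x^2 and MC = 113 - 56x + 6x^2.
AVC is minimized where dAVC/dx = -28 + 4x = 0, at x = 7; min AVC = 113 - 28·7 + 2·7^2 = ¥15.
P = ¥2 lies below min AVC = ¥15; no output level covers variable cost.
Best response: produce nothing and absorb the ¥195 fixed cost.

Shut down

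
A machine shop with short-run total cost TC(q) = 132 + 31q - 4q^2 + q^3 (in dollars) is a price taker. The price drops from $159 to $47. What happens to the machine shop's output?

AVC = 31 - 4q + q^2, minimized at q = 2 where min AVC = $27. MC = 31 - 8q + 3q^2.
With P = $159 above the shutdown price, P = MC gives q = 8.
At P = $47 ≥ min AVC, set P = MC: q = 4. The firm stays open but cuts output.

Output falls from 8 to 4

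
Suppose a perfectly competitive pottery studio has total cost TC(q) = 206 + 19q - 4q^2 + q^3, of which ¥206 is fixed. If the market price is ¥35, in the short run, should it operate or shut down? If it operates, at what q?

Strip out fixed cost: VC = 19q - 4q^2 + q^3. Then AVC = 19 - 4q + q^2 and MC = 19 - 8q + 3q^2.
AVC is minimized where dAVC/dq = -4 + 2q = 0, at q = 2; min AVC = 19 - 4·2 + 2^2 = ¥15.
P = ¥35 exceeds min AVC = ¥15, so the firm stays open.
P = MC gives -16 - 8q + 3q^2 = 0, with roots -4/3 and 4. Take the larger (rising MC): q* = 4.
Check: AVC at q = 4 is ¥19 ≤ P, so revenue covers variable cost.
Profit = P·q − TC = 35·4 − 282 = -¥142, a loss, but smaller than the ¥206 fixed cost the firm would lose by shutting down.

Produce at q = 4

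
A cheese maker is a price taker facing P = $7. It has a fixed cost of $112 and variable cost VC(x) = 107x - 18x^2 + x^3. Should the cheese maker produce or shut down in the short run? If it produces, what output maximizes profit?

Shut down

From TC, MC = TC'(x) = 107 - 36x + 3x^2 and AVC = VC/x = 107 - 18x + x^2.
The AVC parabola has its vertex at x = 18/2 = 9, where AVC = 107 - 18·9 + 9^2 = $26.
P = $7 lies below min AVC = $26; no output level covers variable cost.
The firm minimizes its loss by shutting down and losing only its fixed cost of $112.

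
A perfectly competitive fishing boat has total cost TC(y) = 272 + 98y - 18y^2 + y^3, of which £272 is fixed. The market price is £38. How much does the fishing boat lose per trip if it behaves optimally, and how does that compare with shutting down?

Profit = -£72 at y = 10

AVC = 98 - 18y + y^2; min AVC = £17 at y = 9. Since P = £38 ≥ min AVC, the firm produces.
With MC = 98 - 36y + 3y^2, P = MC on the upward-sloping part at y* = 10.
TR = 38·10 = 380. TC = 272 + 180 = 452. Profit = 380 − 452 = -£72.
That loss of £72 beats the £272 the firm would lose by shutting down; producing recovers £200 of fixed cost.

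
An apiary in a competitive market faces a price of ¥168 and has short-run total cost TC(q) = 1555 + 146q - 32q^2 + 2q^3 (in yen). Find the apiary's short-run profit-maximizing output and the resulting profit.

Profit = -¥103 at q = 11

AVC = 146 - 32q + 2q^2 has its minimum ¥18 at q = 8; price ¥168 clears that bar, so the firm operates.
With MC = 146 - 64q + 6q^2, P = MC on the upward-sloping part at q* = 11.
TR = 168·11 = 1848. TC = 1555 + 396 = 1951. Profit = 1848 − 1951 = -¥103.
By producing, the firm covers all variable cost plus ¥1452 of fixed cost; shutting down would lose the full ¥1555.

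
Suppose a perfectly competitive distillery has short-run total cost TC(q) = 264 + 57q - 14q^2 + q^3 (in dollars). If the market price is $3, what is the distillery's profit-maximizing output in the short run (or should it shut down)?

Shut down

Variable cost is VC = 57q - 14q^2 + q^3, so AVC = VC/q = 57 - 14q + q^2 and MC = dTC/dq = 57 - 28q + 3q^2.
The AVC parabola has its vertex at q = 14/2 = 7, where AVC = 57 - 14·7 + 7^2 = $8.
P = $3 lies below min AVC = $8; no output level covers variable cost.
Shutting down limits the loss to fixed cost, $264.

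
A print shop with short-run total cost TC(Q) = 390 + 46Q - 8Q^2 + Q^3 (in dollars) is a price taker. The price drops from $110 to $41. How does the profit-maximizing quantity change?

MC = 46 - 16Q + 3Q^2; the shutdown threshold is min AVC = $30 (at Q = 4).
With P = $110 above the shutdown price, P = MC gives Q = 8.
At P = $41 ≥ min AVC, set P = MC: Q = 5. The firm stays open but cuts output.

Output falls from 8 to 5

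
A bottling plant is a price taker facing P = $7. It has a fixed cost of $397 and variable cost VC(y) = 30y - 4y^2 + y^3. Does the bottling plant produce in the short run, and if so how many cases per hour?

Shut down

From TC, MC = TC'(y) = 30 - 8y + 3y^2 and AVC = VC/y = 30 - 4y + y^2.
AVC hits its minimum where MC = AVC, at y = 2, giving min AVC = 30 - 4·2 + 2^2 = $26.
With P < min AVC ($7 < $26), every unit sold adds to the loss.
The firm minimizes its loss by shutting down and losing only its fixed cost of $397.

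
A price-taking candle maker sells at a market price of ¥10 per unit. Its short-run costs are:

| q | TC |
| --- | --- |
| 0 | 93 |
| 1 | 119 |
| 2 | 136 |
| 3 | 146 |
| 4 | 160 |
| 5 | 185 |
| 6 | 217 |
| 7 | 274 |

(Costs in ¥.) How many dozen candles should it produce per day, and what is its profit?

Profit at each row (π = 10q − TC): q=0: -93; q=1: -109; q=2: -116; q=3: -116; q=4: -120; q=5: -135; q=6: -157; q=7: -204.
Profit is highest at q = 0. Equivalently, the lowest AVC in the table is 67/4 ≈ ¥16.75 at q = 4, and P = ¥10 falls below it — price never covers variable cost, so the firm shuts down and loses only its fixed cost.

q = 0 (shut down); profit = -¥93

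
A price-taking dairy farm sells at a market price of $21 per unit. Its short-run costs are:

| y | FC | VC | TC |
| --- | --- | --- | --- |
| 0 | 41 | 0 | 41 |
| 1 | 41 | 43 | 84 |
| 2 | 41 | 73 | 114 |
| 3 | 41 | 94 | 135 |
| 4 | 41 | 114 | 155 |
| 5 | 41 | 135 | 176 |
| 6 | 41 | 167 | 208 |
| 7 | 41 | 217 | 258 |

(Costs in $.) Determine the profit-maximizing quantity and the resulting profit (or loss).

Profit at each row (π = 21y − TC): y=0: -41; y=1: -63; y=2: -72; y=3: -72; y=4: -71; y=5: -71; y=6: -82; y=7: -111.
Profit is highest at y = 0. Equivalently, the lowest AVC in the table is 135/5 ≈ $27 at y = 5, and P = $21 falls below it — price never covers variable cost, so the firm shuts down and loses only its fixed cost.

y = 0 (shut down); profit = -$41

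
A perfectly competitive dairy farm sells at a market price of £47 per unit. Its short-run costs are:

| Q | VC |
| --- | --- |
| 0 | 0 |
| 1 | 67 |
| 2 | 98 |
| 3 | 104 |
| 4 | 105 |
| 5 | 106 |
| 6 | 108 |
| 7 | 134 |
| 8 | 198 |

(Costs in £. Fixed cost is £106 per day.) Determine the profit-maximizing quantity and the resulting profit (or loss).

Tabulate TR − TC: Q=0: -106; Q=1: -126; Q=2: -110; Q=3: -69; Q=4: -23; Q=5: 23; Q=6: 68; Q=7: 89; Q=8: 72.
Profit is maximized at Q = 7. AVC there is 134/7 = £19.14 ≤ P, so producing beats shutting down (which would give -£106).

Q = 7; profit = £89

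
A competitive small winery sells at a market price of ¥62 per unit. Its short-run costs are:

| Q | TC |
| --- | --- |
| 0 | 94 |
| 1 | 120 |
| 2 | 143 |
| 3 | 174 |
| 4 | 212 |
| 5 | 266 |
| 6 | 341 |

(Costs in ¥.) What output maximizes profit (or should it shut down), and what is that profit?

Q = 5; profit = ¥44

Profit at each row (π = 62Q − TC): Q=0: -94; Q=1: -58; Q=2: -19; Q=3: 12; Q=4: 36; Q=5: 44; Q=6: 31.
Profit is maximized at Q = 5. AVC there is 172/5 = ¥34.40 ≤ P, so producing beats shutting down (which would give -¥94).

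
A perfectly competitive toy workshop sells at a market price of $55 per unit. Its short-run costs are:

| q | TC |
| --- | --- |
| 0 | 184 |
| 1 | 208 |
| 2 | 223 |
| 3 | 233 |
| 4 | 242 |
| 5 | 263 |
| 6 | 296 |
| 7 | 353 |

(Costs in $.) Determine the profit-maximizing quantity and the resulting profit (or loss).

Tabulate TR − TC: q=0: -184; q=1: -153; q=2: -113; q=3: -68; q=4: -22; q=5: 12; q=6: 34; q=7: 32.
Profit is maximized at q = 6. AVC there is 112/6 = $18.67 ≤ P, so producing beats shutting down (which would give -$184).

q = 6; profit = $34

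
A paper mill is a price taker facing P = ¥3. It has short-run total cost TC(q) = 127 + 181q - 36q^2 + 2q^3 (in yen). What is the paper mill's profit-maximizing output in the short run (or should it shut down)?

Strip out fixed cost: VC = 181q - 36q^2 + 2q^3. Then AVC = 181 - 36q + 2q^2 and MC = 181 - 72q + 6q^2.
AVC hits its minimum where MC = AVC, at q = 9, giving min AVC = 181 - 36·9 + 2·9^2 = ¥19.
With P < min AVC (¥3 < ¥19), every unit sold adds to the loss.
Shutting down limits the loss to fixed cost, ¥127.

Shut down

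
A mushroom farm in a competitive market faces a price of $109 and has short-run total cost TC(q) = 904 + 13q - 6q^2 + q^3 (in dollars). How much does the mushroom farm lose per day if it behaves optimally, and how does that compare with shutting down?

Profit = -$264 at q = 8

AVC = 13 - 6q + q^2 has its minimum $4 at q = 3; price $109 clears that bar, so the firm operates.
With MC = 13 - 12q + 3q^2, P = MC on the upward-sloping part at q* = 8.
TR = 109·8 = 872. TC = 904 + 232 = 1136. Profit = 872 − 1136 = -$264.
By producing, the firm covers all variable cost plus $640 of fixed cost; shutting down would lose the full $904.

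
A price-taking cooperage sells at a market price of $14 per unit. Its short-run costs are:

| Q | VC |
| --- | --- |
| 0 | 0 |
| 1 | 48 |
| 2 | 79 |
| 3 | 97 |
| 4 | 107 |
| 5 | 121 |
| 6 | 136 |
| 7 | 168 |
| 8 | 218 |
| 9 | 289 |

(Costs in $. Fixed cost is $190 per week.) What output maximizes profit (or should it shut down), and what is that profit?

Q = 0 (shut down); profit = -$190

Compute π = P·Q − TC at each output: Q=0: -190; Q=1: -224; Q=2: -241; Q=3: -245; Q=4: -241; Q=5: -241; Q=6: -242; Q=7: -260; Q=8: -296; Q=9: -353.
Profit is highest at Q = 0. Equivalently, the lowest AVC in the table is 136/6 ≈ $22.67 at Q = 6, and P = $14 falls below it — price never covers variable cost, so the firm shuts down and loses only its fixed cost.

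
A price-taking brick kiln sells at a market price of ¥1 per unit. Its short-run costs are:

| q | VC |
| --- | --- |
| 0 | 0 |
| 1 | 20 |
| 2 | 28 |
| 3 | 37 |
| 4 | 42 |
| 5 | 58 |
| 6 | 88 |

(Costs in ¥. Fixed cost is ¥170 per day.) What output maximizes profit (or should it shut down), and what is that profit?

Profit at each row (π = 1q − TC): q=0: -170; q=1: -189; q=2: -196; q=3: -204; q=4: -208; q=5: -223; q=6: -252.
Profit is highest at q = 0. Equivalently, the lowest AVC in the table is 42/4 ≈ ¥10.50 at q = 4, and P = ¥1 falls below it — price never covers variable cost, so the firm shuts down and loses only its fixed cost.

q = 0 (shut down); profit = -¥170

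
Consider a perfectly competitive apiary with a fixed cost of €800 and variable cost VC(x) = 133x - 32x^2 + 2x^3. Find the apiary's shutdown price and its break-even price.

Shutdown price = €5; break-even price = €93

AVC = 133 - 32x + 2x^2; minimized at x = 8, giving min AVC = €5. That is the shutdown price.
ATC = 800/x + 133 - 32x + 2x^2. Setting dATC/dx = −800/x^2 − 32 + 4x = 0 gives x = 10 (since 4·10^3 − 32·10^2 = 800).
min ATC = 800/10 + 133 − 32·10 + 2·10^2 = €93. That is the break-even price.
Between these two prices the firm operates at a loss; above €93 it earns a profit.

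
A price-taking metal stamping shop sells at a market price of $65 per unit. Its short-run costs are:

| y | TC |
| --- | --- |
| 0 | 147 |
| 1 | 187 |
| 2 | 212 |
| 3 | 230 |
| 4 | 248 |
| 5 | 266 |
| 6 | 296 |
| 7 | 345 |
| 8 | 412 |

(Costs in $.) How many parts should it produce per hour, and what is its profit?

y = 7; profit = $110

Compute π = P·y − TC at each output: y=0: -147; y=1: -122; y=2: -82; y=3: -35; y=4: 12; y=5: 59; y=6: 94; y=7: 110; y=8: 108.
Profit is maximized at y = 7. AVC there is 198/7 = $28.29 ≤ P, so producing beats shutting down (which would give -$147).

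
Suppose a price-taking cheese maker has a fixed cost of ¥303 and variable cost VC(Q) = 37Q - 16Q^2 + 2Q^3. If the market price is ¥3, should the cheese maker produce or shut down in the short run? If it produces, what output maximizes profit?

Strip out fixed cost: VC = 37Q - 16Q^2 + 2Q^3. Then AVC = 37 - 16Q + 2Q^2 and MC = 37 - 32Q + 6Q^2.
AVC hits its minimum where MC = AVC, at Q = 4, giving min AVC = 37 - 16·4 + 2·4^2 = ¥5.
P = ¥3 lies below min AVC = ¥5; no output level covers variable cost.
The firm minimizes its loss by shutting down and losing only its fixed cost of ¥303.

Shut down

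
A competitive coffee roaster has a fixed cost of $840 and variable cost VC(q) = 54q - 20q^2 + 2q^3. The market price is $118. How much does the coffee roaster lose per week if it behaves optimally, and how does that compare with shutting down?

AVC = 54 - 20q + 2q^2 has its minimum $4 at q = 5; price $118 clears that bar, so the firm operates.
With MC = 54 - 40q + 6q^2, P = MC on the upward-sloping part at q* = 8.
TR = 118·8 = 944. TC = 840 + 176 = 1016. Profit = 944 − 1016 = -$72.
That loss of $72 beats the $840 the firm would lose by shutting down; producing recovers $768 of fixed cost.

Profit = -$72 at q = 8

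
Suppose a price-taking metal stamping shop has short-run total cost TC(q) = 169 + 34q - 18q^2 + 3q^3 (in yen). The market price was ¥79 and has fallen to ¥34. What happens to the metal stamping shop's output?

MC = 34 - 36q + 9q^2; the shutdown threshold is min AVC = ¥7 (at q = 3).
At P = ¥79 ≥ min AVC, set P = MC on the rising branch: q = 5.
At P = ¥34 ≥ min AVC, set P = MC: q = 4. The firm stays open but cuts output.

Output falls from 5 to 4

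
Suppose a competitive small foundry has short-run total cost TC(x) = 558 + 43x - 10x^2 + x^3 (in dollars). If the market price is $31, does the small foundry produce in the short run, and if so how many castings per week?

Produce at x = 6

Strip out fixed cost: VC = 43x - 10x^2 + x^3. Then AVC = 43 - 10x + x^2 and MC = 43 - 20x + 3x^2.
The AVC parabola has its vertex at x = 10/2 = 5, where AVC = 43 - 10·5 + 5^2 = $18.
Since P = $31 ≥ min AVC = $18, price covers variable cost and the firm should produce.
Solving P = MC: 12 - 20x + 3x^2 = 0 ⇒ x = 2/3 or 6. On the upward-sloping branch, x* = 6.
Check: AVC at x = 6 is $19 ≤ P, so revenue covers variable cost.
Profit = P·x − TC = 31·6 − 672 = -$486, a loss, but smaller than the $558 fixed cost the firm would lose by shutting down.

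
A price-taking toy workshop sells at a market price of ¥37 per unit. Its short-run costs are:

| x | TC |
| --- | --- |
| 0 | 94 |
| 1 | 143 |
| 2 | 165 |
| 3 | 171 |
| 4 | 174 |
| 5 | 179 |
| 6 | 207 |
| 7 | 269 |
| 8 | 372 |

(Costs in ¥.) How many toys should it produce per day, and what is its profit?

x = 6; profit = ¥15

Compute π = P·x − TC at each output: x=0: -94; x=1: -106; x=2: -91; x=3: -60; x=4: -26; x=5: 6; x=6: 15; x=7: -10; x=8: -76.
Profit is maximized at x = 6. AVC there is 113/6 = ¥18.83 ≤ P, so producing beats shutting down (which would give -¥94).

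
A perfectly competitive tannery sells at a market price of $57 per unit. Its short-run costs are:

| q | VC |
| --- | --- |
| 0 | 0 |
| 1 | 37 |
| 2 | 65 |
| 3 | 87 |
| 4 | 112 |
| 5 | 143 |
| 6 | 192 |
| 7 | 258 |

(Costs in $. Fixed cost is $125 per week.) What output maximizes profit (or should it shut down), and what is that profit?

q = 6; profit = $25

Compute π = P·q − TC at each output: q=0: -125; q=1: -105; q=2: -76; q=3: -41; q=4: -9; q=5: 17; q=6: 25; q=7: 16.
Profit is maximized at q = 6. AVC there is 192/6 = $32 ≤ P, so producing beats shutting down (which would give -$125).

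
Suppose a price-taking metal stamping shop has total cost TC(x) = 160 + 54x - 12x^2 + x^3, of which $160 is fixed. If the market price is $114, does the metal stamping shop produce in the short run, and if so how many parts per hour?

Produce at x = 10

From TC, MC = TC'(x) = 54 - 24x + 3x^2 and AVC = VC/x = 54 - 12x + x^2.
The AVC parabola has its vertex at x = 12/2 = 6, where AVC = 54 - 12·6 + 6^2 = $18.
P = $114 exceeds min AVC = $18, so the firm stays open.
Solving P = MC: -60 - 24x + 3x^2 = 0 ⇒ x = -2 or 10. On the upward-sloping branch, x* = 10.
Check: AVC at x = 10 is $34 ≤ P, so revenue covers variable cost.
Profit = P·x − TC = 114·10 − 500 = $640.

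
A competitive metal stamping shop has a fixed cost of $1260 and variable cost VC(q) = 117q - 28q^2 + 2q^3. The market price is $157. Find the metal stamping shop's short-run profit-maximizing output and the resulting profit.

AVC = 117 - 28q + 2q^2 has its minimum $19 at q = 7; price $157 clears that bar, so the firm operates.
MC = 117 - 56q + 6q^2. Setting P = MC and taking the root on the rising branch gives q* = 10.
TR = 157·10 = 1570. TC = 1260 + 370 = 1630. Profit = 1570 − 1630 = -$60.
That loss of $60 beats the $1260 the firm would lose by shutting down; producing recovers $1200 of fixed cost.

Profit = -$60 at q = 10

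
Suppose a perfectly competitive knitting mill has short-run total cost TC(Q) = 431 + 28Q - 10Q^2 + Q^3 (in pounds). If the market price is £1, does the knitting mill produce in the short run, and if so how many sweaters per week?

Strip out fixed cost: VC = 28Q - 10Q^2 + Q^3. Then AVC = 28 - 10Q + Q^2 and MC = 28 - 20Q + 3Q^2.
AVC is minimized where dAVC/dQ = -10 + 2Q = 0, at Q = 5; min AVC = 28 - 10·5 + 5^2 = £3.
With P < min AVC (£1 < £3), every unit sold adds to the loss.
Best response: produce nothing and absorb the £431 fixed cost.

Shut down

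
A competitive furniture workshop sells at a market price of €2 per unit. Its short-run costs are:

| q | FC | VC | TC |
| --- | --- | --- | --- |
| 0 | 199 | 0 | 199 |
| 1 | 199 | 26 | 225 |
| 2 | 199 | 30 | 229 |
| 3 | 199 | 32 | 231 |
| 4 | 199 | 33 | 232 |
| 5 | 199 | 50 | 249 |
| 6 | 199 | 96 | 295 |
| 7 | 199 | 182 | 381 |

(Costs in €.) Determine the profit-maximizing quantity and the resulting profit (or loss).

q = 0 (shut down); profit = -€199

Tabulate TR − TC: q=0: -199; q=1: -223; q=2: -225; q=3: -225; q=4: -224; q=5: -239; q=6: -283; q=7: -367.
Profit is highest at q = 0. Equivalently, the lowest AVC in the table is 33/4 ≈ €8.25 at q = 4, and P = €2 falls below it — price never covers variable cost, so the firm shuts down and loses only its fixed cost.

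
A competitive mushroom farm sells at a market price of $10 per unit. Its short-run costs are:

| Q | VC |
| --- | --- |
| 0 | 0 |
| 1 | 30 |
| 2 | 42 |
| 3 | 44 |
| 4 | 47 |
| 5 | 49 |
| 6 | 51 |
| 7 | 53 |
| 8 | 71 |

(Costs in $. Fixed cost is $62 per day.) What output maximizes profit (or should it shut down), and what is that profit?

Q = 7; profit = -$45

Profit at each row (π = 10Q − TC): Q=0: -62; Q=1: -82; Q=2: -84; Q=3: -76; Q=4: -69; Q=5: -61; Q=6: -53; Q=7: -45; Q=8: -53.
Profit is maximized at Q = 7. AVC there is 53/7 = $7.57 ≤ P, so producing beats shutting down (which would give -$62).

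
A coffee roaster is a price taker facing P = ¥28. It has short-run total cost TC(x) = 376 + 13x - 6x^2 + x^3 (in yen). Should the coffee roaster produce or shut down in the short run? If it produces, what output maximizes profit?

Variable cost is VC = 13x - 6x^2 + x^3, so AVC = VC/x = 13 - 6x + x^2 and MC = dTC/dx = 13 - 12x + 3x^2.
AVC hits its minimum where MC = AVC, at x = 3, giving min AVC = 13 - 6·3 + 3^2 = ¥4.
P = ¥28 exceeds min AVC = ¥4, so the firm stays open.
Set P = MC: 28 = 13 - 12x + 3x^2 → -15 - 12x + 3x^2 = 0. The roots are x = -1 and x = 5; the profit-maximizing output is on the rising part of MC, so x* = 5.
Check: AVC at x = 5 is ¥8 ≤ P, so revenue covers variable cost.
Profit = P·x − TC = 28·5 − 416 = -¥276, a loss, but smaller than the ¥376 fixed cost the firm would lose by shutting down.

Produce at x = 5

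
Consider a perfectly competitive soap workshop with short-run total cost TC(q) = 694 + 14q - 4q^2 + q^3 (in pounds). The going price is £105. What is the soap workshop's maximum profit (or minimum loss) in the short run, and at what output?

AVC = 14 - 4q + q^2; min AVC = £10 at q = 2. Since P = £105 ≥ min AVC, the firm produces.
MC = 14 - 8q + 3q^2. Setting P = MC and taking the root on the rising branch gives q* = 7.
TR = 105·7 = 735. TC = 694 + 245 = 939. Profit = 735 − 939 = -£204.
By producing, the firm covers all variable cost plus £490 of fixed cost; shutting down would lose the full £694.

Profit = -£204 at q = 7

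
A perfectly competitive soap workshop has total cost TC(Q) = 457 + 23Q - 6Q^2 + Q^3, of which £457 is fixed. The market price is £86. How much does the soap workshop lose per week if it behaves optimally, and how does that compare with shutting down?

Profit = -£65 at Q = 7

AVC = 23 - 6Q + Q^2; min AVC = £14 at Q = 3. Since P = £86 ≥ min AVC, the firm produces.
MC = 23 - 12Q + 3Q^2. Setting P = MC and taking the root on the rising branch gives Q* = 7.
TR = 86·7 = 602. TC = 457 + 210 = 667. Profit = 602 − 667 = -£65.
Shutting down would mean losing the fixed cost of £457, so operating at a loss of £65 is better by £392.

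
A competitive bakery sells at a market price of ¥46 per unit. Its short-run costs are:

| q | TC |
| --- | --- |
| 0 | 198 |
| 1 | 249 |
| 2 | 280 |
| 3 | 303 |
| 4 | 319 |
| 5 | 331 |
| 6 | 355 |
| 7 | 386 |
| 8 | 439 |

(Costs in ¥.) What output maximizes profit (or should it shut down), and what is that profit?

q = 7; profit = -¥64

Profit at each row (π = 46q − TC): q=0: -198; q=1: -203; q=2: -188; q=3: -165; q=4: -135; q=5: -101; q=6: -79; q=7: -64; q=8: -71.
Profit is maximized at q = 7. AVC there is 188/7 = ¥26.86 ≤ P, so producing beats shutting down (which would give -¥198).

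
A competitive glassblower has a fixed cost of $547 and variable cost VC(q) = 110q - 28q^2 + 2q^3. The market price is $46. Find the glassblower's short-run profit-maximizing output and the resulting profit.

Profit = -$291 at q = 8

AVC = 110 - 28q + 2q^2; min AVC = $12 at q = 7. Since P = $46 ≥ min AVC, the firm produces.
With MC = 110 - 56q + 6q^2, P = MC on the upward-sloping part at q* = 8.
TR = 46·8 = 368. TC = 547 + 112 = 659. Profit = 368 − 659 = -$291.
By producing, the firm covers all variable cost plus $256 of fixed cost; shutting down would lose the full $547.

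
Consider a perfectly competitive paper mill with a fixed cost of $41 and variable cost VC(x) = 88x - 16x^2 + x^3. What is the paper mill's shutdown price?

The firm shuts down when price falls below the minimum of average variable cost. AVC = VC/x = 88 - 16x + x^2.
dAVC/dx = -16 + 2x = 0 gives x = 8. min AVC = 88 - 16·8 + 8^2 = 24.
The firm shuts down for any P below $24.

$24 per unit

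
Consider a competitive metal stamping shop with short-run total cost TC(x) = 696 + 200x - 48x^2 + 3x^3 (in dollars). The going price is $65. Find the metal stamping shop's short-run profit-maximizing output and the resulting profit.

Profit = -$210 at x = 9

AVC = 200 - 48x + 3x^2; min AVC = $8 at x = 8. Since P = $65 ≥ min AVC, the firm produces.
MC = 200 - 96x + 9x^2. Setting P = MC and taking the root on the rising branch gives x* = 9.
TR = 65·9 = 585. TC = 696 + 99 = 795. Profit = 585 − 795 = -$210.
By producing, the firm covers all variable cost plus $486 of fixed cost; shutting down would lose the full $696.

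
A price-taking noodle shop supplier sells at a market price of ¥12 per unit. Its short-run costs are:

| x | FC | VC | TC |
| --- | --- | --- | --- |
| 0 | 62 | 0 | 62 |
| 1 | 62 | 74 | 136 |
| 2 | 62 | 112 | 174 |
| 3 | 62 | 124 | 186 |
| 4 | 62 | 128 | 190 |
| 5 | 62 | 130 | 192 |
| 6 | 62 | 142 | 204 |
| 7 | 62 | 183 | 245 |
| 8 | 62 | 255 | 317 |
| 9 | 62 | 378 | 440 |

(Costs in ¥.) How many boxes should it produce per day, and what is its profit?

Compute π = P·x − TC at each output: x=0: -62; x=1: -124; x=2: -150; x=3: -150; x=4: -142; x=5: -132; x=6: -132; x=7: -161; x=8: -221; x=9: -332.
Profit is highest at x = 0. Equivalently, the lowest AVC in the table is 142/6 ≈ ¥23.67 at x = 6, and P = ¥12 falls below it — price never covers variable cost, so the firm shuts down and loses only its fixed cost.

x = 0 (shut down); profit = -¥62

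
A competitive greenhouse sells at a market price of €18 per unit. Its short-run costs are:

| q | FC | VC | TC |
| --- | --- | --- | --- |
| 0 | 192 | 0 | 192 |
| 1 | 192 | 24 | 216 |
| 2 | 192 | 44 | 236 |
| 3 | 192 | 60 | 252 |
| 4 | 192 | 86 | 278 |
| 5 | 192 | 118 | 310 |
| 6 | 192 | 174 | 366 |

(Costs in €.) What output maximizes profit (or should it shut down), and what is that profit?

Compute π = P·q − TC at each output: q=0: -192; q=1: -198; q=2: -200; q=3: -198; q=4: -206; q=5: -220; q=6: -258.
Profit is highest at q = 0. Equivalently, the lowest AVC in the table is 60/3 ≈ €20 at q = 3, and P = €18 falls below it — price never covers variable cost, so the firm shuts down and loses only its fixed cost.

q = 0 (shut down); profit = -€192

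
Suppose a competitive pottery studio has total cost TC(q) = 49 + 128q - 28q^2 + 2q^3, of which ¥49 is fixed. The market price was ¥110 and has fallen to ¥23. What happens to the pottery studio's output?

Output falls from 9 to 0 (the firm shuts down)

AVC = 128 - 28q + 2q^2, minimized at q = 7 where min AVC = ¥30. MC = 128 - 56q + 6q^2.
With P = ¥110 above the shutdown price, P = MC gives q = 9.
At P = ¥23 < min AVC = ¥30, price no longer covers variable cost at any output, so the firm shuts down: q = 0.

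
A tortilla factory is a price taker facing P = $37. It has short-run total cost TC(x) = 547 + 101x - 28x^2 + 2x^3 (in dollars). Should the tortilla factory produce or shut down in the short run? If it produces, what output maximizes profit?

Variable cost is VC = 101x - 28x^2 + 2x^3, so AVC = VC/x = 101 - 28x + 2x^2 and MC = dTC/dx = 101 - 56x + 6x^2.
AVC is minimized where dAVC/dx = -28 + 4x = 0, at x = 7; min AVC = 101 - 28·7 + 2·7^2 = $3.
Since P = $37 ≥ min AVC = $3, price covers variable cost and the firm should produce.
P = MC gives 64 - 56x + 6x^2 = 0, with roots 4/3 and 8. Take the larger (rising MC): x* = 8.
Check: AVC at x = 8 is $5 ≤ P, so revenue covers variable cost.
Profit = P·x − TC = 37·8 − 587 = -$291, a loss, but smaller than the $547 fixed cost the firm would lose by shutting down.

Produce at x = 8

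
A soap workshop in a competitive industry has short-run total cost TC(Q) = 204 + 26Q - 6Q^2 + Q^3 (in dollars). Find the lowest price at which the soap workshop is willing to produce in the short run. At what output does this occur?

The firm shuts down when price falls below the minimum of average variable cost. AVC = VC/Q = 26 - 6Q + Q^2.
At the minimum of AVC, MC = AVC. MC = 26 - 12Q + 3Q^2; setting MC = AVC gives 2Q^2 - 6Q = 0, so Q = 3. min AVC = 17.
The firm shuts down for any P below $17.

$17 per unit, at Q = 3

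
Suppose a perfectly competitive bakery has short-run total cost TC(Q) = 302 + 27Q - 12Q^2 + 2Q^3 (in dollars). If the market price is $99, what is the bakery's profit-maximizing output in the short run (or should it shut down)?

From TC, MC = TC'(Q) = 27 - 24Q + 6Q^2 and AVC = VC/Q = 27 - 12Q + 2Q^2.
The AVC parabola has its vertex at Q = 12/4 = 3, where AVC = 27 - 12·3 + 2·3^2 = $9.
Because $99 ≥ $9, revenue can cover variable cost; the firm operates.
Set P = MC: 99 = 27 - 24Q + 6Q^2 → -72 - 24Q + 6Q^2 = 0. The roots are Q = -2 and Q = 6; the profit-maximizing output is on the rising part of MC, so Q* = 6.
Check: AVC at Q = 6 is $27 ≤ P, so revenue covers variable cost.
Profit = P·Q − TC = 99·6 − 464 = $130.

Produce at Q = 6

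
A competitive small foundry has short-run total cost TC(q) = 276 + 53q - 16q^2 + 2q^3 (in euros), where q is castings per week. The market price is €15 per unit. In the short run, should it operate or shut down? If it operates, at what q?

Strip out fixed cost: VC = 53q - 16q^2 + 2q^3. Then AVC = 53 - 16q + 2q^2 and MC = 53 - 32q + 6q^2.
AVC hits its minimum where MC = AVC, at q = 4, giving min AVC = 53 - 16·4 + 2·4^2 = €21.
Since P = €15 < min AVC = €21, price fails to cover variable cost at any output.
The firm minimizes its loss by shutting down and losing only its fixed cost of €276.

Shut down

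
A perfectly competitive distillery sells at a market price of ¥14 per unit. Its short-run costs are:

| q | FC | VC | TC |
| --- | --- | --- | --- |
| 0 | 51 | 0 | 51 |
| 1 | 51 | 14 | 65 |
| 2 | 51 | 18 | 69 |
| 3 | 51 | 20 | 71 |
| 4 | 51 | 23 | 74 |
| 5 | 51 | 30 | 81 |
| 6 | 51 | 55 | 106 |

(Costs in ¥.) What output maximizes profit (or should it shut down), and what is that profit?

Tabulate TR − TC: q=0: -51; q=1: -51; q=2: -41; q=3: -29; q=4: -18; q=5: -11; q=6: -22.
Profit is maximized at q = 5. AVC there is 30/5 = ¥6 ≤ P, so producing beats shutting down (which would give -¥51).

q = 5; profit = -¥11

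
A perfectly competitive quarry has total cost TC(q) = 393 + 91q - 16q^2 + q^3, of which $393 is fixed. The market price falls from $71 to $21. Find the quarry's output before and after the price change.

Output falls from 10 to 0 (the firm shuts down)

AVC = 91 - 16q + q^2, minimized at q = 8 where min AVC = $27. MC = 91 - 32q + 3q^2.
At P = $71 ≥ min AVC, set P = MC on the rising branch: q = 10.
At P = $21 < min AVC = $27, price no longer covers variable cost at any output, so the firm shuts down: q = 0.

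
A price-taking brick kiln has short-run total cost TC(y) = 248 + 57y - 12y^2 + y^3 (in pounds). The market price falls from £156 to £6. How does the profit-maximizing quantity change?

Output falls from 11 to 0 (the firm shuts down)

MC = 57 - 24y + 3y^2; the shutdown threshold is min AVC = £21 (at y = 6).
At P = £156 ≥ min AVC, set P = MC on the rising branch: y = 11.
At P = £6 < min AVC = £21, price no longer covers variable cost at any output, so the firm shuts down: y = 0.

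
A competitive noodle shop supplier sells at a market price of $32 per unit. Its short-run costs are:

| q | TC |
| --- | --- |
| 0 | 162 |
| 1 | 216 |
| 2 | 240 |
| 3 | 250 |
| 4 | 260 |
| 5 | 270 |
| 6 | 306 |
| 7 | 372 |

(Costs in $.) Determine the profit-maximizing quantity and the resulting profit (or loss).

Tabulate TR − TC: q=0: -162; q=1: -184; q=2: -176; q=3: -154; q=4: -132; q=5: -110; q=6: -114; q=7: -148.
Profit is maximized at q = 5. AVC there is 108/5 = $21.60 ≤ P, so producing beats shutting down (which would give -$162).

q = 5; profit = -$110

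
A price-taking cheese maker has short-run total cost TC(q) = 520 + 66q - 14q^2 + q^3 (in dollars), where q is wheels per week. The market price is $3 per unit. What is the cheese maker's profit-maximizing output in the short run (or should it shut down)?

Variable cost is VC = 66q - 14q^2 + q^3, so AVC = VC/q = 66 - 14q + q^2 and MC = dTC/dq = 66 - 28q + 3q^2.
AVC hits its minimum where MC = AVC, at q = 7, giving min AVC = 66 - 14·7 + 7^2 = $17.
With P < min AVC ($3 < $17), every unit sold adds to the loss.
Shutting down limits the loss to fixed cost, $520.

Shut down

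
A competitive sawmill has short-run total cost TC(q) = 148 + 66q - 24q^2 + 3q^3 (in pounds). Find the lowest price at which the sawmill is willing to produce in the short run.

£18 per unit

Short-run supply begins at min AVC. From VC = 66q - 24q^2 + 3q^3, AVC = 66 - 24q + 3q^2.
dAVC/dq = -24 + 6q = 0 gives q = 4. min AVC = 66 - 24·4 + 3·4^2 = 18.
For P < £18 the firm produces nothing.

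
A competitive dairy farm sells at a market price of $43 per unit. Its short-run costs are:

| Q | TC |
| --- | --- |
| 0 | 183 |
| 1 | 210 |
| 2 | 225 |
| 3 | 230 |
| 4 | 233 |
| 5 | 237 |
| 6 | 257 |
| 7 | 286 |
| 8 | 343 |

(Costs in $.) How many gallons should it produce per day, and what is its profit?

Compute π = P·Q − TC at each output: Q=0: -183; Q=1: -167; Q=2: -139; Q=3: -101; Q=4: -61; Q=5: -22; Q=6: 1; Q=7: 15; Q=8: 1.
Profit is maximized at Q = 7. AVC there is 103/7 = $14.71 ≤ P, so producing beats shutting down (which would give -$183).

Q = 7; profit = $15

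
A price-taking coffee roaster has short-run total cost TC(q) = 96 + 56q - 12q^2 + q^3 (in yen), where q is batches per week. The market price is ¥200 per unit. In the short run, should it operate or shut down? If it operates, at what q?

Strip out fixed cost: VC = 56q - 12q^2 + q^3. Then AVC = 56 - 12q + q^2 and MC = 56 - 24q + 3q^2.
The AVC parabola has its vertex at q = 12/2 = 6, where AVC = 56 - 12·6 + 6^2 = ¥20.
P = ¥200 exceeds min AVC = ¥20, so the firm stays open.
P = MC gives -144 - 24q + 3q^2 = 0, with roots -4 and 12. Take the larger (rising MC): q* = 12.
Check: AVC at q = 12 is ¥56 ≤ P, so revenue covers variable cost.
Profit = P·q − TC = 200·12 − 768 = ¥1632.

Produce at q = 12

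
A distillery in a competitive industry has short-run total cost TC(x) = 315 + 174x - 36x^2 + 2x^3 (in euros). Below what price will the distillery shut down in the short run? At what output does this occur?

€12 per unit, at x = 9

Short-run supply begins at min AVC. From VC = 174x - 36x^2 + 2x^3, AVC = 174 - 36x + 2x^2.
dAVC/dx = -36 + 4x = 0 gives x = 9. min AVC = 174 - 36·9 + 2·9^2 = 12.
So the shutdown price is €12.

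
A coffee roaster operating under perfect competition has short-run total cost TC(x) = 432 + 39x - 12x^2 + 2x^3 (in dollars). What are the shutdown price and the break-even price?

Shutdown price = min AVC. AVC = 39 - 12x + 2x^2, with vertex at x = 3 and minimum $21.
ATC = 432/x + 39 - 12x + 2x^2. Setting dATC/dx = −432/x^2 − 12 + 4x = 0 gives x = 6 (since 4·6^3 − 12·6^2 = 432).
min ATC = 432/6 + 39 − 12·6 + 2·6^2 = $111. That is the break-even price.
For $21 ≤ P < $111 the firm produces at a loss; below $21 it shuts down.

Shutdown price = $21; break-even price = $111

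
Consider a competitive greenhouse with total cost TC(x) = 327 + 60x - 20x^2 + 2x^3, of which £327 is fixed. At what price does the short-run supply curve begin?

Short-run supply begins at min AVC. From VC = 60x - 20x^2 + 2x^3, AVC = 60 - 20x + 2x^2.
dAVC/dx = -20 + 4x = 0 gives x = 5. min AVC = 60 - 20·5 + 2·5^2 = 10.
For P < £10 the firm produces nothing.

£10 per unit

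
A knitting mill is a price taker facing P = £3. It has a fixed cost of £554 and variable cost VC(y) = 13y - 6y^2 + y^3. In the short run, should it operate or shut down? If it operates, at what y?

Shut down

Strip out fixed cost: VC = 13y - 6y^2 + y^3. Then AVC = 13 - 6y + y^2 and MC = 13 - 12y + 3y^2.
AVC is minimized where dAVC/dy = -6 + 2y = 0, at y = 3; min AVC = 13 - 6·3 + 3^2 = £4.
Since P = £3 < min AVC = £4, price fails to cover variable cost at any output.
The firm minimizes its loss by shutting down and losing only its fixed cost of £554.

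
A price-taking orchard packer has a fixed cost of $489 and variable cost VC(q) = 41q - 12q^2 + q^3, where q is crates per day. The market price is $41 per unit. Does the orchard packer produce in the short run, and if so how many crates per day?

From TC, MC = TC'(q) = 41 - 24q + 3q^2 and AVC = VC/q = 41 - 12q + q^2.
AVC hits its minimum where MC = AVC, at q = 6, giving min AVC = 41 - 12·6 + 6^2 = $5.
Because $41 ≥ $5, revenue can cover variable cost; the firm operates.
Solving P = MC: -24q + 3q^2 = 0 ⇒ q = 0 or 8. On the upward-sloping branch, q* = 8.
Check: AVC at q = 8 is $9 ≤ P, so revenue covers variable cost.
Profit = P·q − TC = 41·8 − 561 = -$233, a loss, but smaller than the $489 fixed cost the firm would lose by shutting down.

Produce at q = 8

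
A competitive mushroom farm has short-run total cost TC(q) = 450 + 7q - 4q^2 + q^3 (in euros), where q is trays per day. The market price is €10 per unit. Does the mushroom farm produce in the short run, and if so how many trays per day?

Produce at q = 3

Strip out fixed cost: VC = 7q - 4q^2 + q^3. Then AVC = 7 - 4q + q^2 and MC = 7 - 8q + 3q^2.
AVC hits its minimum where MC = AVC, at q = 2, giving min AVC = 7 - 4·2 + 2^2 = €3.
Because €10 ≥ €3, revenue can cover variable cost; the firm operates.
Solving P = MC: -3 - 8q + 3q^2 = 0 ⇒ q = -1/3 or 3. On the upward-sloping branch, q* = 3.
Check: AVC at q = 3 is €4 ≤ P, so revenue covers variable cost.
Profit = P·q − TC = 10·3 − 462 = -€432, a loss, but smaller than the €450 fixed cost the firm would lose by shutting down.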